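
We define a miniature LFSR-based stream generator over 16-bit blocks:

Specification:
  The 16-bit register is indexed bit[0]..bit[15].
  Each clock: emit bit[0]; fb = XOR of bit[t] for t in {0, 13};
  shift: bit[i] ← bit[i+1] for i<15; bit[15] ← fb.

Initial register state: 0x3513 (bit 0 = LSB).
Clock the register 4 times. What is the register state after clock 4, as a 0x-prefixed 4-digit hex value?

reg_0 = 0x3513
clock 1: out=1, reg = 0x1A89
clock 2: out=1, reg = 0x8D44
clock 3: out=0, reg = 0x46A2
clock 4: out=0, reg = 0x2351

0x2351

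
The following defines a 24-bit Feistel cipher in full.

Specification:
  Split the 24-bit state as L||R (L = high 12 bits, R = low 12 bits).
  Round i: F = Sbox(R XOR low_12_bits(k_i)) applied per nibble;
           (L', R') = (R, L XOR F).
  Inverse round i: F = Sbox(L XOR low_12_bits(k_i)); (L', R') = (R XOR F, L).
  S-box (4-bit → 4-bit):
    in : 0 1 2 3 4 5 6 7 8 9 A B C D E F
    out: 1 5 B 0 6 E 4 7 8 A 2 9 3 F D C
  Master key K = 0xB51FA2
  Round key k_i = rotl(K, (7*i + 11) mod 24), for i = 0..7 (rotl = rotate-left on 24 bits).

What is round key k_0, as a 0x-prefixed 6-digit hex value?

K = 0xB51FA2
k_0 = rotl(K, (7*0+11) mod 24) = rotl(K, 11) = 0xFD15A8

0xFD15A8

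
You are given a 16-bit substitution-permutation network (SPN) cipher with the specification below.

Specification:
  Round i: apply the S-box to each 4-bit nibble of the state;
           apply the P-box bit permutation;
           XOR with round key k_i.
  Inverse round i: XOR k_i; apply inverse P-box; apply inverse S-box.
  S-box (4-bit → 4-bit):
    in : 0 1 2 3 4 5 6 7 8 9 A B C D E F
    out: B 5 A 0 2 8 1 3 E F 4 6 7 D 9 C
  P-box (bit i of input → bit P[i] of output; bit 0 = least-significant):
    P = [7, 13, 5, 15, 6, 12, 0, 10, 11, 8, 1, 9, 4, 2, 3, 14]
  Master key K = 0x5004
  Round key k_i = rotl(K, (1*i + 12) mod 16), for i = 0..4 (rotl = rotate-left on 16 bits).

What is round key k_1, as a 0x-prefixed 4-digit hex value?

0x8A00

K = 0x5004
k_0 = rotl(K, (1*0+12) mod 16) = rotl(K, 12) = 0x4500
k_1 = rotl(K, (1*1+12) mod 16) = rotl(K, 13) = 0x8A00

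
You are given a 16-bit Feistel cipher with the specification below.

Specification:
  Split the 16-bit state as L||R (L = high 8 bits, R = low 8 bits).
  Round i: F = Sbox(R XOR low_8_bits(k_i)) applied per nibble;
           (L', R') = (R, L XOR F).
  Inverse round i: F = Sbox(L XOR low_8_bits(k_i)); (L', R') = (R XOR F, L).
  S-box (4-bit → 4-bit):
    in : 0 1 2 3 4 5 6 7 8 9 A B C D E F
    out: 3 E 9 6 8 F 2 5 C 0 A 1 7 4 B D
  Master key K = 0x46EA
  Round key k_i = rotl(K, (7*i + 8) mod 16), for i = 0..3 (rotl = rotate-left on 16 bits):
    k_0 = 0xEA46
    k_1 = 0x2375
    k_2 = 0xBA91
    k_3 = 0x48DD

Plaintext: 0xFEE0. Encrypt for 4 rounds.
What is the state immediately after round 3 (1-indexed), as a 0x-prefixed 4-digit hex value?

s_0 = plaintext = 0xFEE0
s_1 = Round(s_0, k_0) = 0xE05C
s_2 = Round(s_1, k_1) = 0x5C70
s_3 = Round(s_2, k_2) = 0x70E2
s_4 = Round(s_3, k_3) = 0xE21D

0x70E2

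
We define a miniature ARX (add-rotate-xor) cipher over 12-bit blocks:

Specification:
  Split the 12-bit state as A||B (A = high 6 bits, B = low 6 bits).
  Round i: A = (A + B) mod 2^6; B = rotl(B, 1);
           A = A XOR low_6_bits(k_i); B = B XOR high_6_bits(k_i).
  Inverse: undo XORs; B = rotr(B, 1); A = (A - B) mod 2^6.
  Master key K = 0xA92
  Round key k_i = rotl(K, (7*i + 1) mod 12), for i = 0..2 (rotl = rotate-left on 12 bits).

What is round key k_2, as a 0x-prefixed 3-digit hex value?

K = 0xA92
k_0 = rotl(K, (7*0+1) mod 12) = rotl(K, 1) = 0x525
k_1 = rotl(K, (7*1+1) mod 12) = rotl(K, 8) = 0x2A9
k_2 = rotl(K, (7*2+1) mod 12) = rotl(K, 3) = 0x495

0x495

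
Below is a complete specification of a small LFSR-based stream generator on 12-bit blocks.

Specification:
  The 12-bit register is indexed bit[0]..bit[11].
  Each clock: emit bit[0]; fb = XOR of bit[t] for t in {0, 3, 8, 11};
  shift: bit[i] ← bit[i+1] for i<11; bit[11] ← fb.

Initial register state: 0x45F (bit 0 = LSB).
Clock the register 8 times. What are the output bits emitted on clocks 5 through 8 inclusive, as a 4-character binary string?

1010

reg_0 = 0x45F
clock 1: out=1, reg = 0x22F
clock 2: out=1, reg = 0x117
clock 3: out=1, reg = 0x08B
clock 4: out=1, reg = 0x045
clock 5: out=1, reg = 0x822
clock 6: out=0, reg = 0xC11
clock 7: out=1, reg = 0x608
clock 8: out=0, reg = 0xB04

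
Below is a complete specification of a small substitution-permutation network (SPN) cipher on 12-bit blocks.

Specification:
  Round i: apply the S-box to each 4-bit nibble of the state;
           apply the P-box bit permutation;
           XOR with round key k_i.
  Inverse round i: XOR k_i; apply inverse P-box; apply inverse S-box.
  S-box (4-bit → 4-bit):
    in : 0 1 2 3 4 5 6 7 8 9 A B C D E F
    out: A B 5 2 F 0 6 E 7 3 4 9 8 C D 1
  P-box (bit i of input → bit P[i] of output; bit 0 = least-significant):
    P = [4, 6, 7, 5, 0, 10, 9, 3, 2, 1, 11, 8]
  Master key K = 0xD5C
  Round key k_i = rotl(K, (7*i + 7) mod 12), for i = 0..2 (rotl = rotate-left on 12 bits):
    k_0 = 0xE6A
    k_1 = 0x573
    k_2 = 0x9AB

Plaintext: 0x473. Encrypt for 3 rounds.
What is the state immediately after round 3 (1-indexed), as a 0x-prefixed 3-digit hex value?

s_0 = plaintext = 0x473
s_1 = Round(s_0, k_0) = 0x124
s_2 = Round(s_1, k_1) = 0x684
s_3 = Round(s_2, k_2) = 0x758

0x758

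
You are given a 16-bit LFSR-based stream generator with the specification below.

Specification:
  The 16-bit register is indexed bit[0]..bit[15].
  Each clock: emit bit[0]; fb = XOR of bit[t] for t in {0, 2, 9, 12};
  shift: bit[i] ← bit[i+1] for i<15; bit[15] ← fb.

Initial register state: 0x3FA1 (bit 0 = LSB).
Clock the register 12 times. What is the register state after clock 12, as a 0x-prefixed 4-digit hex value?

reg_0 = 0x3FA1
clock 1: out=1, reg = 0x9FD0
clock 2: out=0, reg = 0x4FE8
clock 3: out=0, reg = 0xA7F4
clock 4: out=0, reg = 0x53FA
clock 5: out=0, reg = 0x29FD
clock 6: out=1, reg = 0x14FE
clock 7: out=0, reg = 0x0A7F
clock 8: out=1, reg = 0x853F
clock 9: out=1, reg = 0x429F
clock 10: out=1, reg = 0xA14F
clock 11: out=1, reg = 0x50A7
clock 12: out=1, reg = 0xA853

0xA853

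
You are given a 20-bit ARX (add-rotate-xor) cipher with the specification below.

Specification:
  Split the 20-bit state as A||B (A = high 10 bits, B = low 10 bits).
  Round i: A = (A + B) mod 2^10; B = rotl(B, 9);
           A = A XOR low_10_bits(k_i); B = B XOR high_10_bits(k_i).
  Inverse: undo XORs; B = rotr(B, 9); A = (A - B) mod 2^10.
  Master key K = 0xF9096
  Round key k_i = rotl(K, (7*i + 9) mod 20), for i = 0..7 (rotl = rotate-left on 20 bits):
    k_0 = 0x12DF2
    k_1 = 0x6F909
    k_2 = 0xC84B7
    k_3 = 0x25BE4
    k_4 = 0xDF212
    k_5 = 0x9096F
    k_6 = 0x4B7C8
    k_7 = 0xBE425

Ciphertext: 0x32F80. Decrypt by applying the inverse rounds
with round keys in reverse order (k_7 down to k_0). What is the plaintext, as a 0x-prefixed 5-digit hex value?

s_0 = ciphertext = 0x32F80
s_1 = InvRound(s_0, k_7) = 0x7F2F2
s_2 = InvRound(s_1, k_6) = 0x9D7BF
s_3 = InvRound(s_2, k_5) = 0xC83FA
s_4 = InvRound(s_3, k_4) = 0x0990C
s_5 = InvRound(s_4, k_3) = 0x23B34
s_6 = InvRound(s_5, k_2) = 0x03C2A
s_7 = InvRound(s_6, k_1) = 0x77B28
s_8 = InvRound(s_7, k_0) = 0x596C7

0x596C7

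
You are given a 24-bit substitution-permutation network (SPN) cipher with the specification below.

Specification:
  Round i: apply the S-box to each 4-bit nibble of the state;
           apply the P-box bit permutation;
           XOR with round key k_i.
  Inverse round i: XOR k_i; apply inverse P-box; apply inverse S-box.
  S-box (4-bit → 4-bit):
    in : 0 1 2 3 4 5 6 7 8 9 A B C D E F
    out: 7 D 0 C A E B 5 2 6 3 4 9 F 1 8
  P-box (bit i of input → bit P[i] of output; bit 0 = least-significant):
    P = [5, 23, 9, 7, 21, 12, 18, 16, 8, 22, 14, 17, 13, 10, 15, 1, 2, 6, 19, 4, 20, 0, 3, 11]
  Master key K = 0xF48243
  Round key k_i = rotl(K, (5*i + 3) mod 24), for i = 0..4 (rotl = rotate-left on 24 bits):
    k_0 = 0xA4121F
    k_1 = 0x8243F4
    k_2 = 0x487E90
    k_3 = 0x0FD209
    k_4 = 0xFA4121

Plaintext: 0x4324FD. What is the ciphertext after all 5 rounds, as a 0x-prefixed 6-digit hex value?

0x33DC1E

s_0 = plaintext = 0x4324FD
s_1 = Round(s_0, k_0) = 0x6F18AE
s_2 = Round(s_1, k_1) = 0xF2FBC7
s_3 = Round(s_2, k_2) = 0x6934B2
s_4 = Round(s_3, k_3) = 0x515A4A
s_5 = Round(s_4, k_4) = 0x33DC1E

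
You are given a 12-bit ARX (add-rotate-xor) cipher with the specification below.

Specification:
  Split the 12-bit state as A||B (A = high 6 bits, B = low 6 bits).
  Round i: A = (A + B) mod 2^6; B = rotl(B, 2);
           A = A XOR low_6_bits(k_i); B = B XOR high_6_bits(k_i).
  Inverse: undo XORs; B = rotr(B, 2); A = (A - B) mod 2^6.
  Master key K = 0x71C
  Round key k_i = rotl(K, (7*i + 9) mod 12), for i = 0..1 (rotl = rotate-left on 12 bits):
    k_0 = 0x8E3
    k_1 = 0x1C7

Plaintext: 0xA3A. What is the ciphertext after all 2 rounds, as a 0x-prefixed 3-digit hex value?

0x3A7

s_0 = plaintext = 0xA3A
s_1 = Round(s_0, k_0) = 0x048
s_2 = Round(s_1, k_1) = 0x3A7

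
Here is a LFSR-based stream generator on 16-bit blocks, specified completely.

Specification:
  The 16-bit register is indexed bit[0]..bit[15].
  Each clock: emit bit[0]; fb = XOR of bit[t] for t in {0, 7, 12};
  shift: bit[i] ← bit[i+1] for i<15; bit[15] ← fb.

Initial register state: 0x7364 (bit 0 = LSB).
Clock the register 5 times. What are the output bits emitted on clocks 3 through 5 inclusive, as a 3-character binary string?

reg_0 = 0x7364
clock 1: out=0, reg = 0xB9B2
clock 2: out=0, reg = 0x5CD9
clock 3: out=1, reg = 0xAE6C
clock 4: out=0, reg = 0x5736
clock 5: out=0, reg = 0xAB9B

100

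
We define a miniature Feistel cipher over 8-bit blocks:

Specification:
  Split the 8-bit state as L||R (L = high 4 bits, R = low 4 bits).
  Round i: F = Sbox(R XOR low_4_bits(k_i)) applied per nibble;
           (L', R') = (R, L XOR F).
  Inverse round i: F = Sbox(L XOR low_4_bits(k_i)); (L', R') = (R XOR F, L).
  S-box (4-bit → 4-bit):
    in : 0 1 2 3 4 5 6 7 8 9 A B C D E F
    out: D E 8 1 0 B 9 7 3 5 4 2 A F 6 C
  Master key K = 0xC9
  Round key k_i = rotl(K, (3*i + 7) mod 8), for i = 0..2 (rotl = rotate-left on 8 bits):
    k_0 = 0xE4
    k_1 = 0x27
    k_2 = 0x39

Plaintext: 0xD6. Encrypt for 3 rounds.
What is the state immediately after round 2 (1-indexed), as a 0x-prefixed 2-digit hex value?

s_0 = plaintext = 0xD6
s_1 = Round(s_0, k_0) = 0x65
s_2 = Round(s_1, k_1) = 0x5E
s_3 = Round(s_2, k_2) = 0xE2

0x5E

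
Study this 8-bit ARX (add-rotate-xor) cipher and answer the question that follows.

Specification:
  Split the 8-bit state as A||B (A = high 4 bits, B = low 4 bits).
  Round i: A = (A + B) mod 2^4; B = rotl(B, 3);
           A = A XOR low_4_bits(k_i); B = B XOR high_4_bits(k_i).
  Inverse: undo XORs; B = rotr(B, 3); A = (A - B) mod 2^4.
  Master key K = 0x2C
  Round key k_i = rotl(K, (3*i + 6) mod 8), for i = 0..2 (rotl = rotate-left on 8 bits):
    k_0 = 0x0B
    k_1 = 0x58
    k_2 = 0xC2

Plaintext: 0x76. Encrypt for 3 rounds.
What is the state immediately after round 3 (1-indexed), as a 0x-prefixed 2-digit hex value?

s_0 = plaintext = 0x76
s_1 = Round(s_0, k_0) = 0x63
s_2 = Round(s_1, k_1) = 0x1C
s_3 = Round(s_2, k_2) = 0xFA

0xFA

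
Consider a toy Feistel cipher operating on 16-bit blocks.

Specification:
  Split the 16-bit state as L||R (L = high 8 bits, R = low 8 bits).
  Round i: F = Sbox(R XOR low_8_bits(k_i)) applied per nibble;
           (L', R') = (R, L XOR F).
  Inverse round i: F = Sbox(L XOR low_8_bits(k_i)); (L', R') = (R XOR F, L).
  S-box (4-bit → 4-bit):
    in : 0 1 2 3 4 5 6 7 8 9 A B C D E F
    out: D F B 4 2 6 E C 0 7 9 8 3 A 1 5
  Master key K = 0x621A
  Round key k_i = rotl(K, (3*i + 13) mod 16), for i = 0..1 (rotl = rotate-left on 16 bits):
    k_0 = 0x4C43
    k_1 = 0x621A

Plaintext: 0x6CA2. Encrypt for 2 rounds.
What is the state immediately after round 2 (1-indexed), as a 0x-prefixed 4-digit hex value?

0x7345

s_0 = plaintext = 0x6CA2
s_1 = Round(s_0, k_0) = 0xA273
s_2 = Round(s_1, k_1) = 0x7345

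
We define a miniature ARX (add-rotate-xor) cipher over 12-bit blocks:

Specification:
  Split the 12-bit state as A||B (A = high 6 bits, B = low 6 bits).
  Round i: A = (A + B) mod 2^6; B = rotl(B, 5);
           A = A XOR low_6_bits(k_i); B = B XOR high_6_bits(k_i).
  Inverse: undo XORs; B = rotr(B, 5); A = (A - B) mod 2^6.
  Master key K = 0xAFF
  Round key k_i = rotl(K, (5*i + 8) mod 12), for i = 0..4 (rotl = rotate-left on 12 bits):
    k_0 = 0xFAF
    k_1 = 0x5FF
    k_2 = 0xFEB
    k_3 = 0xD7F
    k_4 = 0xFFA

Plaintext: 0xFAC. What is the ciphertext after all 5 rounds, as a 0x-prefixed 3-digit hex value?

0x9E2

s_0 = plaintext = 0xFAC
s_1 = Round(s_0, k_0) = 0x168
s_2 = Round(s_1, k_1) = 0x483
s_3 = Round(s_2, k_2) = 0xF9E
s_4 = Round(s_3, k_3) = 0x8FA
s_5 = Round(s_4, k_4) = 0x9E2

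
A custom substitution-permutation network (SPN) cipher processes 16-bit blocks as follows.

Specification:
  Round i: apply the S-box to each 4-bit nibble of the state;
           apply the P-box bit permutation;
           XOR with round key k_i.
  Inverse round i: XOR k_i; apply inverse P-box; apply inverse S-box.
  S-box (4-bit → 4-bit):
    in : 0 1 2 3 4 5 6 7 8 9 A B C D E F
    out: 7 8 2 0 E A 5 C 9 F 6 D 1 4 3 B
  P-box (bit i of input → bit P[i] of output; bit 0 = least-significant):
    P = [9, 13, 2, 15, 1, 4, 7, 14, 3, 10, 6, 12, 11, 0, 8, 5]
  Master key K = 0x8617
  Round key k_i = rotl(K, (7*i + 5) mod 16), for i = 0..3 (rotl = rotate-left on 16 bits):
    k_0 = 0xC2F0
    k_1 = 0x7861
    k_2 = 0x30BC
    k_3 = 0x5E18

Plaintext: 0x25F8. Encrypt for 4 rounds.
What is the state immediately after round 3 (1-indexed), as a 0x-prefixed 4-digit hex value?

s_0 = plaintext = 0x25F8
s_1 = Round(s_0, k_0) = 0x14E3
s_2 = Round(s_1, k_1) = 0x6C13
s_3 = Round(s_2, k_2) = 0x79B4
s_4 = Round(s_3, k_3) = 0xABF6

0x79B4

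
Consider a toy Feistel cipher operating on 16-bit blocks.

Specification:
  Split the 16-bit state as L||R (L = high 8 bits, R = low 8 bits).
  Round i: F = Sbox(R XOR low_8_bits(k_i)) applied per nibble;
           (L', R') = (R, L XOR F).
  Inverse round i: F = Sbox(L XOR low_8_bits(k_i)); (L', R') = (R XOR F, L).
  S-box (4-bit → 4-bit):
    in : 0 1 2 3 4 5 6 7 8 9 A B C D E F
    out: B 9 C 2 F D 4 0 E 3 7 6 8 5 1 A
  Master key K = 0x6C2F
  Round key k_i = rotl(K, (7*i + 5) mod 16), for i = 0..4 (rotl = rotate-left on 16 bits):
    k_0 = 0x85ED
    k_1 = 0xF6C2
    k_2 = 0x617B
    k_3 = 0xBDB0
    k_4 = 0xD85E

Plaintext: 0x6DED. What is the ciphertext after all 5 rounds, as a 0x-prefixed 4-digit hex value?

0x2F6C

s_0 = plaintext = 0x6DED
s_1 = Round(s_0, k_0) = 0xEDD6
s_2 = Round(s_1, k_1) = 0xD672
s_3 = Round(s_2, k_2) = 0x7265
s_4 = Round(s_3, k_3) = 0x652F
s_5 = Round(s_4, k_4) = 0x2F6C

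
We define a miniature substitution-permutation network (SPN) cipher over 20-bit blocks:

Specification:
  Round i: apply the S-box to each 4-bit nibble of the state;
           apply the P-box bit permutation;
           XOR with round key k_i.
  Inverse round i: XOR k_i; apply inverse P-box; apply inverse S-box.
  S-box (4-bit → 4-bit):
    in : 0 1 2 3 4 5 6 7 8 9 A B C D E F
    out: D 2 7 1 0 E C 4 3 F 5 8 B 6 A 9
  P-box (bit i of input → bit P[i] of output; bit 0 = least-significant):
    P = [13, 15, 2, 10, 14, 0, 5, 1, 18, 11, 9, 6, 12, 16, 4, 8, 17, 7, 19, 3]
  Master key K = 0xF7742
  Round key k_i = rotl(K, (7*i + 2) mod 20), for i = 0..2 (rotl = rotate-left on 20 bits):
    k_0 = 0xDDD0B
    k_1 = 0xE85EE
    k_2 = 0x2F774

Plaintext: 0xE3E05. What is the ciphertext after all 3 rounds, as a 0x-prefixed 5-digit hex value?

0xF5B58

s_0 = plaintext = 0xE3E05
s_1 = Round(s_0, k_0) = 0xD01E5
s_2 = Round(s_1, k_1) = 0x61879
s_3 = Round(s_2, k_2) = 0xF5B58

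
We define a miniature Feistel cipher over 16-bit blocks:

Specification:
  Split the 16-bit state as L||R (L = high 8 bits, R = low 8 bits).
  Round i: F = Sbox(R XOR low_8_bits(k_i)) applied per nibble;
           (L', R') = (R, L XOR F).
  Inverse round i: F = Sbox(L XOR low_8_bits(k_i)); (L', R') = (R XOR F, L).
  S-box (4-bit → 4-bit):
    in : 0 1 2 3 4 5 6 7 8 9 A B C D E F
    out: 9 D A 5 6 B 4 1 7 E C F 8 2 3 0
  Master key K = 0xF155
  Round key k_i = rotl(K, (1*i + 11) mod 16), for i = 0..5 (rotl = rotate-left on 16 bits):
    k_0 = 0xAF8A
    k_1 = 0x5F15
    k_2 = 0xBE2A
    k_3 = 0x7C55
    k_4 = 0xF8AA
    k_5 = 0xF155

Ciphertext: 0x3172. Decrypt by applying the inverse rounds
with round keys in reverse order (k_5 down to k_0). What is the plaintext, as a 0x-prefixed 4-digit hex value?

s_0 = ciphertext = 0x3172
s_1 = InvRound(s_0, k_5) = 0x3431
s_2 = InvRound(s_1, k_4) = 0xD234
s_3 = InvRound(s_2, k_3) = 0x45D2
s_4 = InvRound(s_3, k_2) = 0x9245
s_5 = InvRound(s_4, k_1) = 0x3492
s_6 = InvRound(s_5, k_0) = 0x6134

0x6134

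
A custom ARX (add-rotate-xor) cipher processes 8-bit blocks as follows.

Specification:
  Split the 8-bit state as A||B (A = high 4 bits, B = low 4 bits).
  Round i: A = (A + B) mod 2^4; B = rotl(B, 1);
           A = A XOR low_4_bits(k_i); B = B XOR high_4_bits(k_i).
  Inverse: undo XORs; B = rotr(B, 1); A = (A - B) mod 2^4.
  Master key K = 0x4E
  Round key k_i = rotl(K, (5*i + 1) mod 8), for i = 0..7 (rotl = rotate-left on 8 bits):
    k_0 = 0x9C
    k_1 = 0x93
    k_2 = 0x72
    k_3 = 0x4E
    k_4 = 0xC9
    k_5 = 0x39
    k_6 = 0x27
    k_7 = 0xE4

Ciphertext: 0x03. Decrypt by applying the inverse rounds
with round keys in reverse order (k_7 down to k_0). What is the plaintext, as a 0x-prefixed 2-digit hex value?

s_0 = ciphertext = 0x03
s_1 = InvRound(s_0, k_7) = 0x6E
s_2 = InvRound(s_1, k_6) = 0xB6
s_3 = InvRound(s_2, k_5) = 0x8A
s_4 = InvRound(s_3, k_4) = 0xE3
s_5 = InvRound(s_4, k_3) = 0x5B
s_6 = InvRound(s_5, k_2) = 0x16
s_7 = InvRound(s_6, k_1) = 0x3F
s_8 = InvRound(s_7, k_0) = 0xC3

0xC3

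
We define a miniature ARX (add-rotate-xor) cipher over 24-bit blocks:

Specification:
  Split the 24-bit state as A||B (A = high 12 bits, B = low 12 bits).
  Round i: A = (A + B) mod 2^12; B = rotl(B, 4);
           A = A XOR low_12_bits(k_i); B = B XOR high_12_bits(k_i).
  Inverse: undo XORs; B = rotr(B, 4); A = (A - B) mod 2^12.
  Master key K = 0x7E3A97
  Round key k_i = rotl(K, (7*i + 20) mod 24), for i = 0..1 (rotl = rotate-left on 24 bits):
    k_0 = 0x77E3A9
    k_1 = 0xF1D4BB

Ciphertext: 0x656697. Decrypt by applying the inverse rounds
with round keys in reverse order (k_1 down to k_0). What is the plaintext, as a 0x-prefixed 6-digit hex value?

s_0 = ciphertext = 0x656697
s_1 = InvRound(s_0, k_1) = 0x855A98
s_2 = InvRound(s_1, k_0) = 0x51E6DE

0x51E6DE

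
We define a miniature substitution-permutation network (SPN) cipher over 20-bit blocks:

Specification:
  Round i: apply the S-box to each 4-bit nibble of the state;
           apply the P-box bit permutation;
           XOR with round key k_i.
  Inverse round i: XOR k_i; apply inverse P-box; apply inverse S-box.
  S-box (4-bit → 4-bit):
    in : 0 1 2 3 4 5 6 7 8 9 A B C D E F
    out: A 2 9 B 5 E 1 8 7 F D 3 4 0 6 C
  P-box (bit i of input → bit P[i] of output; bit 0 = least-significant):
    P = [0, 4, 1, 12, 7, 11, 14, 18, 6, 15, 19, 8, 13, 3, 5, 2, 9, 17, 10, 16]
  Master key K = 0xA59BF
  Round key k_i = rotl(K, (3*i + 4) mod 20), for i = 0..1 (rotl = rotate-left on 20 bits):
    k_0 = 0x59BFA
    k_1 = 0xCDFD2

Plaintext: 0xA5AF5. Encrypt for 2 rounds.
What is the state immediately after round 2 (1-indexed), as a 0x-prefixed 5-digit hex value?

0x69171

s_0 = plaintext = 0xA5AF5
s_1 = Round(s_0, k_0) = 0x8CC84
s_2 = Round(s_1, k_1) = 0x69171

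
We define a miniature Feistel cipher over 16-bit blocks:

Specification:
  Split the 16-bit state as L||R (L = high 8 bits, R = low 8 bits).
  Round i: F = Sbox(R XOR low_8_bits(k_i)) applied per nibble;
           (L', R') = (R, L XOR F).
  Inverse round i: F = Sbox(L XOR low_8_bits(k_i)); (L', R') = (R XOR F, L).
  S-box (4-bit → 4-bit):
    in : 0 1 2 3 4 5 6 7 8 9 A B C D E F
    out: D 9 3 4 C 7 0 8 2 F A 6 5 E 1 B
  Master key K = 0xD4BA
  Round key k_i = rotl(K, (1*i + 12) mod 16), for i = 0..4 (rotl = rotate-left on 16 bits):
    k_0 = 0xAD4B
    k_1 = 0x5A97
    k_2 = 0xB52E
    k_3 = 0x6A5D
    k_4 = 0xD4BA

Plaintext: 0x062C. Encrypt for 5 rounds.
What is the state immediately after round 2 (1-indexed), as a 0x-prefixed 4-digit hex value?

s_0 = plaintext = 0x062C
s_1 = Round(s_0, k_0) = 0x2C0E
s_2 = Round(s_1, k_1) = 0x0ED3
s_3 = Round(s_2, k_2) = 0xD3B0
s_4 = Round(s_3, k_3) = 0xB0CD
s_5 = Round(s_4, k_4) = 0xCD38

0x0ED3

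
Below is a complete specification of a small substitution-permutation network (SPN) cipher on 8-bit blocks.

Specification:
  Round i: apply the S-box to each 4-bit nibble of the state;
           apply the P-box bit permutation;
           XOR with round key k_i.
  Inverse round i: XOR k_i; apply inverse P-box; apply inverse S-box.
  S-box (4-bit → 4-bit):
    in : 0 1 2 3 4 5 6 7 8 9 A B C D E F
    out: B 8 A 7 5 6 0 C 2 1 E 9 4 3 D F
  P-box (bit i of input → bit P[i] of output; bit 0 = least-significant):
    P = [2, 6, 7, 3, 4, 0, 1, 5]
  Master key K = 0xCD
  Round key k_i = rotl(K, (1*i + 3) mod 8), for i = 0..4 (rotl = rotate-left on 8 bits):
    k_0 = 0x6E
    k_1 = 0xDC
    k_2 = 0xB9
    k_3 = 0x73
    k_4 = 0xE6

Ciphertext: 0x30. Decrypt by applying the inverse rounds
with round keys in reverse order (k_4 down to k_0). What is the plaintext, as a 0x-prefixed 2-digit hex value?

0xE1

s_0 = ciphertext = 0x30
s_1 = InvRound(s_0, k_4) = 0x43
s_2 = InvRound(s_1, k_3) = 0xB6
s_3 = InvRound(s_2, k_2) = 0x5B
s_4 = InvRound(s_3, k_1) = 0x54
s_5 = InvRound(s_4, k_0) = 0xE1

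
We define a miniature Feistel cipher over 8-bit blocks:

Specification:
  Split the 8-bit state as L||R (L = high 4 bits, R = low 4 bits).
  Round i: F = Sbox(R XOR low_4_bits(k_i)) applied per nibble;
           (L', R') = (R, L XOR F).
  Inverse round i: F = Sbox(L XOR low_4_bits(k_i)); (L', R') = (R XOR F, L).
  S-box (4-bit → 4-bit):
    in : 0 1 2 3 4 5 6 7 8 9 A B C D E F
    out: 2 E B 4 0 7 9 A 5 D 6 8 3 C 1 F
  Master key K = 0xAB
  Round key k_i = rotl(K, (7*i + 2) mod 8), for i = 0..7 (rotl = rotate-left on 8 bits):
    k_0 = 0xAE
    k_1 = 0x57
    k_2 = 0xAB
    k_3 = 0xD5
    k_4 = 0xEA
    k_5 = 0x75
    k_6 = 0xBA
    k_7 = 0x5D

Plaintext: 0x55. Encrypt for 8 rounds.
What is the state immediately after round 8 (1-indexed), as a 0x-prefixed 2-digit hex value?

s_0 = plaintext = 0x55
s_1 = Round(s_0, k_0) = 0x5D
s_2 = Round(s_1, k_1) = 0xD3
s_3 = Round(s_2, k_2) = 0x38
s_4 = Round(s_3, k_3) = 0x8F
s_5 = Round(s_4, k_4) = 0xFF
s_6 = Round(s_5, k_5) = 0xF9
s_7 = Round(s_6, k_6) = 0x9B
s_8 = Round(s_7, k_7) = 0xB0

0xB0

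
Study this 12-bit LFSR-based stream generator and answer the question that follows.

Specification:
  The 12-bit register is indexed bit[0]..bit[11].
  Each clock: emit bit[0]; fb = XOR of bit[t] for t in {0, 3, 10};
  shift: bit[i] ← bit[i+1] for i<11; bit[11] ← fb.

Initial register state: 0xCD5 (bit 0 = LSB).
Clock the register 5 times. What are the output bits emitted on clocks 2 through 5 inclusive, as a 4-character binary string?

reg_0 = 0xCD5
clock 1: out=1, reg = 0x66A
clock 2: out=0, reg = 0x335
clock 3: out=1, reg = 0x99A
clock 4: out=0, reg = 0xCCD
clock 5: out=1, reg = 0xE66

0101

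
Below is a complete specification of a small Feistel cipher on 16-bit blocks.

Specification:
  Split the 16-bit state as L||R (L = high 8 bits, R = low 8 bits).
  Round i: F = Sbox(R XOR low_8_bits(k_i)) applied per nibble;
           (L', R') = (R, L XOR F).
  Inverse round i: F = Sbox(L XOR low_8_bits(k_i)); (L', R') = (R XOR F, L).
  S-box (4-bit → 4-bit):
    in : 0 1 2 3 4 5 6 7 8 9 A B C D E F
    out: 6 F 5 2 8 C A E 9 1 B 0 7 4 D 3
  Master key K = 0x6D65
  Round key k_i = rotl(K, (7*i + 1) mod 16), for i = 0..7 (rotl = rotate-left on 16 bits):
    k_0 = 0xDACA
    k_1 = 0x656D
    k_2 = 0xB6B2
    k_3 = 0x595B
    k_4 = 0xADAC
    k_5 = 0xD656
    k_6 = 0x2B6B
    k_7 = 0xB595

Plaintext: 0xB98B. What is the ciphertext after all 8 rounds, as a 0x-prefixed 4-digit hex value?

0xC02E

s_0 = plaintext = 0xB98B
s_1 = Round(s_0, k_0) = 0x8B36
s_2 = Round(s_1, k_1) = 0x364B
s_3 = Round(s_2, k_2) = 0x4B07
s_4 = Round(s_3, k_3) = 0x078C
s_5 = Round(s_4, k_4) = 0x8C51
s_6 = Round(s_5, k_5) = 0x51E2
s_7 = Round(s_6, k_6) = 0xE2C0
s_8 = Round(s_7, k_7) = 0xC02E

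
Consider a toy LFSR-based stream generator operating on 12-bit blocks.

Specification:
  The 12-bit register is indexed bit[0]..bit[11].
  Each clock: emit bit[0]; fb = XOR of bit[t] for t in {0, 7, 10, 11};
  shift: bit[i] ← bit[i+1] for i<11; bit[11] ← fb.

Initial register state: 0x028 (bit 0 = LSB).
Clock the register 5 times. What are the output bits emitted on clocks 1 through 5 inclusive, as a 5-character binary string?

reg_0 = 0x028
clock 1: out=0, reg = 0x014
clock 2: out=0, reg = 0x00A
clock 3: out=0, reg = 0x005
clock 4: out=1, reg = 0x802
clock 5: out=0, reg = 0xC01

00010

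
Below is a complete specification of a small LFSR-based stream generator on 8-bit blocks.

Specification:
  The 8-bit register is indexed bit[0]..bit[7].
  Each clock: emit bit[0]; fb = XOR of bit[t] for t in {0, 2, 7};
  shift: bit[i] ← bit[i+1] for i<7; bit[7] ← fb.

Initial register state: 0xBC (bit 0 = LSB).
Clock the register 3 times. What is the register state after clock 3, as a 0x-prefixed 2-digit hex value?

reg_0 = 0xBC
clock 1: out=0, reg = 0x5E
clock 2: out=0, reg = 0xAF
clock 3: out=1, reg = 0xD7

0xD7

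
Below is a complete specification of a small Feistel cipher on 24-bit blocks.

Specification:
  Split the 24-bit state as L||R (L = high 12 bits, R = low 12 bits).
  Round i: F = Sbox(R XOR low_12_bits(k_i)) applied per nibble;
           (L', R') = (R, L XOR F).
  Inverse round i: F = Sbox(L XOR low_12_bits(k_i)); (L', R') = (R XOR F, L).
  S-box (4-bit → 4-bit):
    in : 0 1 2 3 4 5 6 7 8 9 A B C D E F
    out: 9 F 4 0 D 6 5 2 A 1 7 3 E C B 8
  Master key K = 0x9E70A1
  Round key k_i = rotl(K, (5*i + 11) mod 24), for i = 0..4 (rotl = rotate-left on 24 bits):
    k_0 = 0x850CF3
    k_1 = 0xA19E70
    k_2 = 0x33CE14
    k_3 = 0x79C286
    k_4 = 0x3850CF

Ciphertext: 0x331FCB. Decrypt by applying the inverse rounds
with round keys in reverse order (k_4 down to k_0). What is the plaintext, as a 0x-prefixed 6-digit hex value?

s_0 = ciphertext = 0x331FCB
s_1 = InvRound(s_0, k_4) = 0xF40331
s_2 = InvRound(s_1, k_3) = 0xFD4F40
s_3 = InvRound(s_2, k_2) = 0x0A9FD4
s_4 = InvRound(s_3, k_1) = 0x4150A9
s_5 = InvRound(s_4, k_0) = 0xA1C415

0xA1C415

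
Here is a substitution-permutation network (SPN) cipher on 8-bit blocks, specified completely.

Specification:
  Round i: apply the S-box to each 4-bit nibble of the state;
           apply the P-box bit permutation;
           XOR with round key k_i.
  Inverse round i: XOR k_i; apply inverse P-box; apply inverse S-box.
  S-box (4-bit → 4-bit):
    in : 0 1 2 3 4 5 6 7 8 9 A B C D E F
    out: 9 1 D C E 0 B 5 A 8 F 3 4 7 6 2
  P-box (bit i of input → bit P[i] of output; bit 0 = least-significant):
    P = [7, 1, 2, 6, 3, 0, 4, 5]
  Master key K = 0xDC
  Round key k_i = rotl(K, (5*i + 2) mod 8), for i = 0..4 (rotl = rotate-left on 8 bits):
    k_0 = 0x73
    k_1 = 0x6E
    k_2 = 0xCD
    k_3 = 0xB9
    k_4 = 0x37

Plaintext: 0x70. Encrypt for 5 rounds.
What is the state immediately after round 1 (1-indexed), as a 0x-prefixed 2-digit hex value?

0xAB

s_0 = plaintext = 0x70
s_1 = Round(s_0, k_0) = 0xAB
s_2 = Round(s_1, k_1) = 0xD5
s_3 = Round(s_2, k_2) = 0xD4
s_4 = Round(s_3, k_3) = 0xE6
s_5 = Round(s_4, k_4) = 0xE4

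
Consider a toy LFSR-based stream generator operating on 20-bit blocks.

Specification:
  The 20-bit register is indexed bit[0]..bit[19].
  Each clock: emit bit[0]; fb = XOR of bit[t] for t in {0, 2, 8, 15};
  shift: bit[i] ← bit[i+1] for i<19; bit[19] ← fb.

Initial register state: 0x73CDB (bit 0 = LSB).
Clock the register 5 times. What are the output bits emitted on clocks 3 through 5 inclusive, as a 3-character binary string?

011

reg_0 = 0x73CDB
clock 1: out=1, reg = 0xB9E6D
clock 2: out=1, reg = 0xDCF36
clock 3: out=0, reg = 0xEE79B
clock 4: out=1, reg = 0xF73CD
clock 5: out=1, reg = 0xFB9E6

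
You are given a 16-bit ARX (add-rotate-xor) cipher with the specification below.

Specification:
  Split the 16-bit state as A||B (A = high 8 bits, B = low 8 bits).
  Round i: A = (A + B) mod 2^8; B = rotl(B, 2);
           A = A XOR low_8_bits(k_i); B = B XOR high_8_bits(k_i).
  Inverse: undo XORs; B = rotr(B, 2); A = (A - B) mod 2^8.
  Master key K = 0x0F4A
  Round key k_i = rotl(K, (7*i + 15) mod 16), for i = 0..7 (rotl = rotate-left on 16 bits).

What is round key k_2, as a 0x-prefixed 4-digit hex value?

0x41E9

K = 0x0F4A
k_0 = rotl(K, (7*0+15) mod 16) = rotl(K, 15) = 0x07A5
k_1 = rotl(K, (7*1+15) mod 16) = rotl(K, 6) = 0xD283
k_2 = rotl(K, (7*2+15) mod 16) = rotl(K, 13) = 0x41E9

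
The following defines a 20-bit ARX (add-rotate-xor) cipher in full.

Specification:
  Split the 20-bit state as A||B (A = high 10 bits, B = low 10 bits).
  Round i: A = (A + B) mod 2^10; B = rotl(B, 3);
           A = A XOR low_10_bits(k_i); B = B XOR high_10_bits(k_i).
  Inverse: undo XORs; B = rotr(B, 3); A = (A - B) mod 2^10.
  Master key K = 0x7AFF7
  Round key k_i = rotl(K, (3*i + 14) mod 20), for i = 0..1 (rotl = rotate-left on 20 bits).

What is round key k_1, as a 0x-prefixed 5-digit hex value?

0xEF5FE

K = 0x7AFF7
k_0 = rotl(K, (3*0+14) mod 20) = rotl(K, 14) = 0xDDEBF
k_1 = rotl(K, (3*1+14) mod 20) = rotl(K, 17) = 0xEF5FE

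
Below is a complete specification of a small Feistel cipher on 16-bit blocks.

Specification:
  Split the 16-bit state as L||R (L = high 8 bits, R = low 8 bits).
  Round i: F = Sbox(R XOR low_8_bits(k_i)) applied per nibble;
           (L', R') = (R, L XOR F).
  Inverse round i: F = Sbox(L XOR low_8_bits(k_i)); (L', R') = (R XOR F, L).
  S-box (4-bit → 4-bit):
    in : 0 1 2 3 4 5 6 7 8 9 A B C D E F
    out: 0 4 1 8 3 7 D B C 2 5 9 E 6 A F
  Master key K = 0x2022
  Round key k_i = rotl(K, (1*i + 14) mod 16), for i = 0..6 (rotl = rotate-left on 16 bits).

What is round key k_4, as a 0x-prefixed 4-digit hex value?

0x8088

K = 0x2022
k_0 = rotl(K, (1*0+14) mod 16) = rotl(K, 14) = 0x8808
k_1 = rotl(K, (1*1+14) mod 16) = rotl(K, 15) = 0x1011
k_2 = rotl(K, (1*2+14) mod 16) = rotl(K, 0) = 0x2022
k_3 = rotl(K, (1*3+14) mod 16) = rotl(K, 1) = 0x4044
k_4 = rotl(K, (1*4+14) mod 16) = rotl(K, 2) = 0x8088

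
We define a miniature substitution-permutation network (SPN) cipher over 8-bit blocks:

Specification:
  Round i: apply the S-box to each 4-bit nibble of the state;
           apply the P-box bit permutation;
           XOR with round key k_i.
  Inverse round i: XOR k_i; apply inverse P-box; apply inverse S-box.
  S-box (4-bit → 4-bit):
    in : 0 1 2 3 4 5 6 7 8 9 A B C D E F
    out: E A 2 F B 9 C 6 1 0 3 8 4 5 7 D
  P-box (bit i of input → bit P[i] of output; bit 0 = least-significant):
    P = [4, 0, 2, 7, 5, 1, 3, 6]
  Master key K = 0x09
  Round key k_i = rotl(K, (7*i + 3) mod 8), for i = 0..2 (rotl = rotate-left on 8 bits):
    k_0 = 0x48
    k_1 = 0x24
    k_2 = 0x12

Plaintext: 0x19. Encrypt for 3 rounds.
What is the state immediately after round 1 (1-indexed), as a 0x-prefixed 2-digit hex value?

0x0A

s_0 = plaintext = 0x19
s_1 = Round(s_0, k_0) = 0x0A
s_2 = Round(s_1, k_1) = 0x7F
s_3 = Round(s_2, k_2) = 0x8C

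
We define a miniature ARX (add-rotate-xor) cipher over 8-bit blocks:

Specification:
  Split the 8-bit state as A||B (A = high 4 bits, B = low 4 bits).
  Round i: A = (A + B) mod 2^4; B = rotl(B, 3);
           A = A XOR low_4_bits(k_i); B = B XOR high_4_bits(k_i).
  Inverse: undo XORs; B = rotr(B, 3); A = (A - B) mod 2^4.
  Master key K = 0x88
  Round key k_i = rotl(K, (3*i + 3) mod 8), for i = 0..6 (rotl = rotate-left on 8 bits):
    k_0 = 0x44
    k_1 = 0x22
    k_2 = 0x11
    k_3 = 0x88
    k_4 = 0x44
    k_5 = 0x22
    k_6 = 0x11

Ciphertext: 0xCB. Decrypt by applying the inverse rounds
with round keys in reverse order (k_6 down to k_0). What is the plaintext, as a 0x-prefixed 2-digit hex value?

s_0 = ciphertext = 0xCB
s_1 = InvRound(s_0, k_6) = 0x85
s_2 = InvRound(s_1, k_5) = 0xCE
s_3 = InvRound(s_2, k_4) = 0x35
s_4 = InvRound(s_3, k_3) = 0x0B
s_5 = InvRound(s_4, k_2) = 0xC5
s_6 = InvRound(s_5, k_1) = 0x0E
s_7 = InvRound(s_6, k_0) = 0xF5

0xF5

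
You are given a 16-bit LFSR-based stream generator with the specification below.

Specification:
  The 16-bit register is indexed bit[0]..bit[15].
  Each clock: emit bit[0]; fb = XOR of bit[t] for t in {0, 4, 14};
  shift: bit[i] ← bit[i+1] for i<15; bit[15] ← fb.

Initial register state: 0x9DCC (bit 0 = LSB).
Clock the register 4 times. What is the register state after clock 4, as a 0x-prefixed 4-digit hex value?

0xA9DC

reg_0 = 0x9DCC
clock 1: out=0, reg = 0x4EE6
clock 2: out=0, reg = 0xA773
clock 3: out=1, reg = 0x53B9
clock 4: out=1, reg = 0xA9DC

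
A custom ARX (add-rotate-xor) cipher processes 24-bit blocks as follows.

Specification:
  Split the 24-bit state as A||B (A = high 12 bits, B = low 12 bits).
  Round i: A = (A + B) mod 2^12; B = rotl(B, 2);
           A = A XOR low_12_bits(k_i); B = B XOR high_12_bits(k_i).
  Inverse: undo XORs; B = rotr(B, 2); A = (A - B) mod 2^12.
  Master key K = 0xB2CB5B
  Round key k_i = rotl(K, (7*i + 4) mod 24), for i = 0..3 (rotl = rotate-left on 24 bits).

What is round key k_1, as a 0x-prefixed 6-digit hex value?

K = 0xB2CB5B
k_0 = rotl(K, (7*0+4) mod 24) = rotl(K, 4) = 0x2CB5BB
k_1 = rotl(K, (7*1+4) mod 24) = rotl(K, 11) = 0x5ADD96

0x5ADD96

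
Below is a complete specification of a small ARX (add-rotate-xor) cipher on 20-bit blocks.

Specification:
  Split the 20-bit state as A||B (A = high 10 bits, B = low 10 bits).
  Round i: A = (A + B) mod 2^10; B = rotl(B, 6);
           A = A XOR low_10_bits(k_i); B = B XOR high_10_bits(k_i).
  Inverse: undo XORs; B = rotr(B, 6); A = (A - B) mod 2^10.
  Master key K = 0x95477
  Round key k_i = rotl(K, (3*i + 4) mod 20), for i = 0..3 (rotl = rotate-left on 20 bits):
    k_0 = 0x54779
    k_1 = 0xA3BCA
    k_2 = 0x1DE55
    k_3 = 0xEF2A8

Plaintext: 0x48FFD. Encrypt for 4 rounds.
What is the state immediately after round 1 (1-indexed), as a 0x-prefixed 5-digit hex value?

0x9662E

s_0 = plaintext = 0x48FFD
s_1 = Round(s_0, k_0) = 0x9662E
s_2 = Round(s_1, k_1) = 0xD352C
s_3 = Round(s_2, k_2) = 0x8B365
s_4 = Round(s_3, k_3) = 0xCE6CA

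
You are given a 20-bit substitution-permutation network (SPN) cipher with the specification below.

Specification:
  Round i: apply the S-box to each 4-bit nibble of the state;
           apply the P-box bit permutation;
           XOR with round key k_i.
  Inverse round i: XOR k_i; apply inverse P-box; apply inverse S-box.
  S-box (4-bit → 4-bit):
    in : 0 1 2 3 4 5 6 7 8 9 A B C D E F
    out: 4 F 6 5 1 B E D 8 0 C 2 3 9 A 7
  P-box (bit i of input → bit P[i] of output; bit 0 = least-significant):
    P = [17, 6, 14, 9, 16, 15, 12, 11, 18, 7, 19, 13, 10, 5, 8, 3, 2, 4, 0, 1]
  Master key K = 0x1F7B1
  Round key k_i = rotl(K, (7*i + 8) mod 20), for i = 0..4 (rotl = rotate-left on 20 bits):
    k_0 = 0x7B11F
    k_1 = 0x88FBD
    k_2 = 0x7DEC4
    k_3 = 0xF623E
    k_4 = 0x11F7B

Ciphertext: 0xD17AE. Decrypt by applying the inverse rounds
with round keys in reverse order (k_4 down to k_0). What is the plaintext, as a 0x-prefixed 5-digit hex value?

0x5CBFD

s_0 = ciphertext = 0xD17AE
s_1 = InvRound(s_0, k_4) = 0xF9F8B
s_2 = InvRound(s_1, k_3) = 0xFFE60
s_3 = InvRound(s_2, k_2) = 0x4B699
s_4 = InvRound(s_3, k_1) = 0x427A9
s_5 = InvRound(s_4, k_0) = 0x5CBFD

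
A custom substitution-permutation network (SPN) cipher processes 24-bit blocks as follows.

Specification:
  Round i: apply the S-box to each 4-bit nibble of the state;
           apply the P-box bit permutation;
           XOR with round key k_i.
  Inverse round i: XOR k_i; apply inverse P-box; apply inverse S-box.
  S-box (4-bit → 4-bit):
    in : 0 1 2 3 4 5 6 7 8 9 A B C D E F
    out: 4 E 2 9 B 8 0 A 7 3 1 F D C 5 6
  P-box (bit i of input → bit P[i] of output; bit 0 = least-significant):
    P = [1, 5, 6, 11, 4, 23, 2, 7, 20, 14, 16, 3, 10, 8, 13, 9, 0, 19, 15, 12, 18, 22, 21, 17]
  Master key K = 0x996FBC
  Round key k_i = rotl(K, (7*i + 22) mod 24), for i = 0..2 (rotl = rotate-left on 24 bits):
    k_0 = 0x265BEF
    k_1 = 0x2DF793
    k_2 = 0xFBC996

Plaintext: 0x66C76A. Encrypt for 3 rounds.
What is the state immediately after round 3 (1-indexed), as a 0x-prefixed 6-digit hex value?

0x6B38E3

s_0 = plaintext = 0x66C76A
s_1 = Round(s_0, k_0) = 0x263DE5
s_2 = Round(s_1, k_1) = 0x6CF98F
s_3 = Round(s_2, k_2) = 0x6B38E3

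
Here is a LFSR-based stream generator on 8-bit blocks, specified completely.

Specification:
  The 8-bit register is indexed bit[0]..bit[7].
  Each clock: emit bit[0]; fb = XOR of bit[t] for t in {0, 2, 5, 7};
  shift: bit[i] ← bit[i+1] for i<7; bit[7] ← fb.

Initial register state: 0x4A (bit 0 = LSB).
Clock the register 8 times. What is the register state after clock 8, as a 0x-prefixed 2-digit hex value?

reg_0 = 0x4A
clock 1: out=0, reg = 0x25
clock 2: out=1, reg = 0x92
clock 3: out=0, reg = 0xC9
clock 4: out=1, reg = 0x64
clock 5: out=0, reg = 0x32
clock 6: out=0, reg = 0x99
clock 7: out=1, reg = 0x4C
clock 8: out=0, reg = 0xA6

0xA6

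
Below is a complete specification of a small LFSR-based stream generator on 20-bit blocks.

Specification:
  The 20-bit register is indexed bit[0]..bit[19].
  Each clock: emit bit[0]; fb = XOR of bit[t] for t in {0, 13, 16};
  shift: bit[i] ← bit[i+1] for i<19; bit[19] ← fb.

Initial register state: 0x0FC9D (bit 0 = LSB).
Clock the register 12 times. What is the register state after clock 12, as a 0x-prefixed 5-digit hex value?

reg_0 = 0x0FC9D
clock 1: out=1, reg = 0x07E4E
clock 2: out=0, reg = 0x83F27
clock 3: out=1, reg = 0x41F93
clock 4: out=1, reg = 0xA0FC9
clock 5: out=1, reg = 0xD07E4
clock 6: out=0, reg = 0xE83F2
clock 7: out=0, reg = 0x741F9
clock 8: out=1, reg = 0x3A0FC
clock 9: out=0, reg = 0x1D07E
clock 10: out=0, reg = 0x8E83F
clock 11: out=1, reg = 0x4741F
clock 12: out=1, reg = 0x23A0F

0x23A0F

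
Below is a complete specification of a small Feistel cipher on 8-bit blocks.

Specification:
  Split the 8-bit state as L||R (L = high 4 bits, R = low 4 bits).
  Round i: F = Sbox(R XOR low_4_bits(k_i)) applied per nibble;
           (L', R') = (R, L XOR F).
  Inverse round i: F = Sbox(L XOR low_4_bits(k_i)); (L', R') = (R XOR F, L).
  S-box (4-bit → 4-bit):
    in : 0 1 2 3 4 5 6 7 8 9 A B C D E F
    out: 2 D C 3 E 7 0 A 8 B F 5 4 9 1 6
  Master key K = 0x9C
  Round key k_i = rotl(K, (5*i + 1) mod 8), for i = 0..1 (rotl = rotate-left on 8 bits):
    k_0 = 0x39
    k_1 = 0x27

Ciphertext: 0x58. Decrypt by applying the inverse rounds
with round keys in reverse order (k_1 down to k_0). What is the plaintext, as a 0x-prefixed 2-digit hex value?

s_0 = ciphertext = 0x58
s_1 = InvRound(s_0, k_1) = 0x45
s_2 = InvRound(s_1, k_0) = 0xC4

0xC4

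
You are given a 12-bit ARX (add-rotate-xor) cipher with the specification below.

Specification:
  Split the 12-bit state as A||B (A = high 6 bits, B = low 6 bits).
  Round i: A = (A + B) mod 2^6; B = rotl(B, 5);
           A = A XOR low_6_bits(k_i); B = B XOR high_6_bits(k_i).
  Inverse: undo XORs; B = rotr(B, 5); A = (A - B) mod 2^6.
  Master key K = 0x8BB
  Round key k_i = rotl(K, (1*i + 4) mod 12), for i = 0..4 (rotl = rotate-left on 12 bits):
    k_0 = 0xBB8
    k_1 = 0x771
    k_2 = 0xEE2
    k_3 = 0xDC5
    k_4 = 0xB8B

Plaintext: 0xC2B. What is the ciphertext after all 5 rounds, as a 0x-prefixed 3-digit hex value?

0x02D

s_0 = plaintext = 0xC2B
s_1 = Round(s_0, k_0) = 0x8DB
s_2 = Round(s_1, k_1) = 0x3F0
s_3 = Round(s_2, k_2) = 0x763
s_4 = Round(s_3, k_3) = 0x146
s_5 = Round(s_4, k_4) = 0x02D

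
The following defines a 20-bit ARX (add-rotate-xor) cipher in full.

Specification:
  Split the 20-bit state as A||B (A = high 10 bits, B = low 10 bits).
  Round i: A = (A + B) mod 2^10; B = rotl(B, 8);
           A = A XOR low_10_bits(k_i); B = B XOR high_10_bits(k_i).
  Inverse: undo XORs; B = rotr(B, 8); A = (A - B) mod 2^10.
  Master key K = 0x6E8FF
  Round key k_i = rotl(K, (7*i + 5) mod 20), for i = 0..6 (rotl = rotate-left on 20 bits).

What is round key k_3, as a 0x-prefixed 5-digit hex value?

0xA3FDB

K = 0x6E8FF
k_0 = rotl(K, (7*0+5) mod 20) = rotl(K, 5) = 0xD1FED
k_1 = rotl(K, (7*1+5) mod 20) = rotl(K, 12) = 0xFF6E8
k_2 = rotl(K, (7*2+5) mod 20) = rotl(K, 19) = 0xB747F
k_3 = rotl(K, (7*3+5) mod 20) = rotl(K, 6) = 0xA3FDB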